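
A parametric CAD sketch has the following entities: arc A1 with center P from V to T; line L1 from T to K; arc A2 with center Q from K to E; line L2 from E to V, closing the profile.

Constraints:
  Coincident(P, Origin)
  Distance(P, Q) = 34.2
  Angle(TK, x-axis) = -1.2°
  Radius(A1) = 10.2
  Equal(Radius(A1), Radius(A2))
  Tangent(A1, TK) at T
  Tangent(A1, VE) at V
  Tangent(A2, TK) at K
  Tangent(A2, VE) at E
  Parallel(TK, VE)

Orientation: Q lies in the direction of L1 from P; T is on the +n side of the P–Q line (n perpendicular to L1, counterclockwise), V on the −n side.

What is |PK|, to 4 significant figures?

35.69

Tangency of A1 to both parallel lines with radius 10.2 puts T and V at P ± 10.2·n: T = (0.2136, 10.20), V = (-0.2136, -10.20). Equal radii place K and E the same way about Q: K = Q + 10.2·n = (34.41, 9.482), E = Q − 10.2·n = (33.98, -10.91). Then |PK| = |K − P| = 35.69.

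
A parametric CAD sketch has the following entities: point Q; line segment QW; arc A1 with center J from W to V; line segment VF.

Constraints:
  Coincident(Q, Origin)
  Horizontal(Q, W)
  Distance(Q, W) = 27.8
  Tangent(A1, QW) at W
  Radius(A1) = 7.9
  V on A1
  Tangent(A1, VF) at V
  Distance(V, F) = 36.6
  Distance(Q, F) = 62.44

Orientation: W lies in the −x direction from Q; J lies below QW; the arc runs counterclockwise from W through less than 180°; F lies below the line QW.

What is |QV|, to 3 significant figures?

35.5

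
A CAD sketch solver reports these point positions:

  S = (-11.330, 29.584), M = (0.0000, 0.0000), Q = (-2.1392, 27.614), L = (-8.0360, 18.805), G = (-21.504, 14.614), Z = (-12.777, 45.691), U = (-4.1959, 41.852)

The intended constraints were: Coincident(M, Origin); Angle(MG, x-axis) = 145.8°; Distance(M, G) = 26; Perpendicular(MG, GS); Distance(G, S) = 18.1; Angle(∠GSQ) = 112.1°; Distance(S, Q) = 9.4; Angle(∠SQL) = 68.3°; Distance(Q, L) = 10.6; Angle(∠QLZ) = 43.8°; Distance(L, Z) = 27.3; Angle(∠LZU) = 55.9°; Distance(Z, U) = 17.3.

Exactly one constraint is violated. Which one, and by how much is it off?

Distance(Z, U) = 17.3 — off by 7.90.

M = (0.00, 0.00) ✓; MG at 145.8° ✓; |MG| = 26.00 ✓; ∠(MG, GS) = 90.00° ✓; |GS| = 18.10 ✓; ∠GSQ = 112.1° ✓; |SQ| = 9.400 ✓; ∠SQL = 68.30° ✓; |QL| = 10.60 ✓; ∠QLZ = 43.80° ✓; |LZ| = 27.30 ✓; ∠LZU = 55.90° ✓; |ZU| = 9.401 ✗.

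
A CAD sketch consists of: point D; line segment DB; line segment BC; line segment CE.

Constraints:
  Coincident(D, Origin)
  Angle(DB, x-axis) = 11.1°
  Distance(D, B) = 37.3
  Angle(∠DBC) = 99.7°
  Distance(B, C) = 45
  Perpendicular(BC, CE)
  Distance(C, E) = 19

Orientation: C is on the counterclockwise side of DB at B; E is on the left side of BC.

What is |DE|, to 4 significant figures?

54.27

D is at the origin; DB runs at 11.1° with length 37.3, so B = 37.3·(cos 11.1°, sin 11.1°) = (36.60, 7.181). ∠DBC = 99.7°, so BC runs at 11.1° + (180° − 99.7°) = 91.40° from the x-axis; with |BC| = 45.0, C = B + 45.0·(cos 91.40°, sin 91.40°) = (35.50, 52.17). The perpendicularity gives CE at right angles to BC; with |CE| = 19.0 on the left of BC, E = C + 19.0·(-0.9997, -0.02443) = (16.51, 51.70). Then |DE| = |E − D| = 54.27.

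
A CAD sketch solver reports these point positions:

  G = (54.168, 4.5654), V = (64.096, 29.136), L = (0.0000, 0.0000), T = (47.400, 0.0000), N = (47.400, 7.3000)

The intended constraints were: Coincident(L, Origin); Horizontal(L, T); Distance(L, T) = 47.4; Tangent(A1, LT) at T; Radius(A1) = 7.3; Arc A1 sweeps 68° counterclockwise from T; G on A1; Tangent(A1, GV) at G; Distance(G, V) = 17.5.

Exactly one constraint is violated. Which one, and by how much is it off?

Distance(G, V) = 17.5 — off by 9.00.

L = (0.00, 0.00) ✓; L.y = 0.00, T.y = 0.00 ✓; |LT| = 47.40 ✓; ∠(NT, TL) = 90.00° ✓; |NT| = 7.300 ✓; bearing(N→G) − bearing(N→T) = 68.00° ✓; |NG| = 7.300 ✓; ∠(NG, GV) = 90.00° ✓; |GV| = 26.50 ✗.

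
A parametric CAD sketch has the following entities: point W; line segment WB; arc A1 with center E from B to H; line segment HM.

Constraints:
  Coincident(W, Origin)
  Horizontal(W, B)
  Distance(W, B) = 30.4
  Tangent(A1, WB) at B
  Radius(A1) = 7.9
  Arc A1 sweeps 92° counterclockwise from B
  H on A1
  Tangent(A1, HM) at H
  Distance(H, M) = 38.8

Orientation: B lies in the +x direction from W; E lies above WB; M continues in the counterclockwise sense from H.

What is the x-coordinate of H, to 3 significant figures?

38.3

The tangent condition forces EB to be normal to WB, so E = B + (0, 7.9) = (30.4, 7.90). On A1, B sits at bearing -90° from E; a 92° counterclockwise sweep puts H at bearing 2°, so H = E + 7.9·(cos 2°, sin 2°) = (38.3, 8.18). So H.x = 38.3.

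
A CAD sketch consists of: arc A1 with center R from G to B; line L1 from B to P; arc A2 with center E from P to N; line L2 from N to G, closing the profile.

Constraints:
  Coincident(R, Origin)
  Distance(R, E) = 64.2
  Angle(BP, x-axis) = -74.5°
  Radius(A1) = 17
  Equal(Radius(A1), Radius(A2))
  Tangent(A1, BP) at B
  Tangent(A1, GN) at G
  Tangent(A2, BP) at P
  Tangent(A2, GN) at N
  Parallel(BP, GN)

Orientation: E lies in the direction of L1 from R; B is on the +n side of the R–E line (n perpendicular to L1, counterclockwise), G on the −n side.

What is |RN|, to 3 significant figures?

66.4

The slot axis is L1's direction at -74.5°, so u = (cos -74.5°, sin -74.5°) = (0.267, -0.964) and n = (−sin -74.5°, cos -74.5°) = (0.964, 0.267). R is at the origin and E lies 64.2 along u from R, so E = 64.2·u = (17.2, -61.9). Tangency of A1 to both parallel lines with radius 17.0 puts B and G at R ± 17.0·n: B = (16.4, 4.54), G = (-16.4, -4.54). Equal radii place P and N the same way about E: P = E + 17.0·n = (33.5, -57.3), N = E − 17.0·n = (0.775, -66.4). Then |RN| = |N − R| = 66.4.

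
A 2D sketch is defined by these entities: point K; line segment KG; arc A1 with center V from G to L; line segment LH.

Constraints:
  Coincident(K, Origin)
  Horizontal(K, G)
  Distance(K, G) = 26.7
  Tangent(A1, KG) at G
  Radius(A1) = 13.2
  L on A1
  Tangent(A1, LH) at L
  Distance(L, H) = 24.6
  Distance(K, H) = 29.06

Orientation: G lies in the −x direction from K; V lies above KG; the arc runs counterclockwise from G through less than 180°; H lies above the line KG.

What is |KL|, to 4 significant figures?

16.59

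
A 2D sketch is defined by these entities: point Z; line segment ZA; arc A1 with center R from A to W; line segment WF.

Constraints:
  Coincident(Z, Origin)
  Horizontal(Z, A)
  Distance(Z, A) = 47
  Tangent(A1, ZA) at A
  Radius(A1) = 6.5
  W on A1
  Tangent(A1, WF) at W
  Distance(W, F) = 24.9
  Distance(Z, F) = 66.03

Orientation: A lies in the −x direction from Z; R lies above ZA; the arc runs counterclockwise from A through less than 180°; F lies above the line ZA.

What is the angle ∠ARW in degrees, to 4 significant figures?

133.1°

Checks: |RW| = 6.500 ✓; ∠(RW, WF) = 90.00° ✓; |WF| = 24.90 ✓; |ZF| = 66.03 ✓.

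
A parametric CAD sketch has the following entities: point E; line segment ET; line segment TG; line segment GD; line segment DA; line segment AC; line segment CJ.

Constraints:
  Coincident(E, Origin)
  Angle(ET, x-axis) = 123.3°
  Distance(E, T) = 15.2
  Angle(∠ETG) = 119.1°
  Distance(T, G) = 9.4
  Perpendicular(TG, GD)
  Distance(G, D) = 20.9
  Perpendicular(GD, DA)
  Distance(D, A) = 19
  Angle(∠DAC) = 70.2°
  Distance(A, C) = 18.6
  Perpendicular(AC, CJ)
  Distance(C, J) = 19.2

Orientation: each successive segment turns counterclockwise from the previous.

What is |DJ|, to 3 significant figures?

12.2

E is at the origin; ET runs at 123.3° with length 15.2, so T = (-8.35, 12.7). ∠ETG = 119.1° gives TG at -176° from the x-axis; with |TG| = 9.4, G = (-17.7, 12.0). TG ⟂ GD, so GD runs at -85.8°; with |GD| = 20.9, D = (-16.2, -8.83). GD is perpendicular to DA, so DA runs at 4.20°; with |DA| = 19.0, A = (2.76, -7.44). ∠DAC = 70.2° gives AC at 114° from the x-axis; with |AC| = 18.6, C = (-4.81, 9.56). AC ⟂ CJ, so CJ runs at -156°; with |CJ| = 19.2, J = (-22.3, 1.75). Then |DJ| = |J − D| = 12.2.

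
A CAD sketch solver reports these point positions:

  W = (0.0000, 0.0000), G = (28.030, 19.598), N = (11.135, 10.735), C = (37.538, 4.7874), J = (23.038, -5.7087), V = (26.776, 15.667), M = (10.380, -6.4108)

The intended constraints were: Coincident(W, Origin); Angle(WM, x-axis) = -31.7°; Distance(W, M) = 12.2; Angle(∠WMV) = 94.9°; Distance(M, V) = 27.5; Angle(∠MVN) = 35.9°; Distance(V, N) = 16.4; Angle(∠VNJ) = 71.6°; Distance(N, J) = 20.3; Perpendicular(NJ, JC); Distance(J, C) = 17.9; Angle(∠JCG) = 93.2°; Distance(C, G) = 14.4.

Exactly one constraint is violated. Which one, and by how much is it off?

Distance(C, G) = 14.4 — off by 3.20.

W = (0.00, 0.00) ✓; WM at -31.70° ✓; |WM| = 12.20 ✓; ∠WMV = 94.90° ✓; |MV| = 27.50 ✓; ∠MVN = 35.90° ✓; |VN| = 16.40 ✓; ∠VNJ = 71.60° ✓; |NJ| = 20.30 ✓; ∠(NJ, JC) = 90.00° ✓; |JC| = 17.90 ✓; ∠JCG = 93.20° ✓; |CG| = 17.60 ✗.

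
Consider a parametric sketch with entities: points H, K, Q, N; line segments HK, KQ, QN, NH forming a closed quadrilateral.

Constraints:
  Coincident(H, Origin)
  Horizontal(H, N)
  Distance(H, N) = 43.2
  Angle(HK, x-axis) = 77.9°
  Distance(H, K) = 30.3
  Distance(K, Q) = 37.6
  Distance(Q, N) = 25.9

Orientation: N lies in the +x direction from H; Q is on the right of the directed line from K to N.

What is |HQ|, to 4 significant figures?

19.04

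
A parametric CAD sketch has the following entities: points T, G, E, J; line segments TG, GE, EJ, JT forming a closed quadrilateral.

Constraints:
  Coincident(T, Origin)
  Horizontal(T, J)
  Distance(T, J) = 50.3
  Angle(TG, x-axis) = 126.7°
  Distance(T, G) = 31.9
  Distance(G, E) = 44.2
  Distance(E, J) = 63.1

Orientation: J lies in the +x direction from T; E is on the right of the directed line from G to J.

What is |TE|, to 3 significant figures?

20.5

Checks: |GE| = 44.20 ✓; |EJ| = 63.10 ✓.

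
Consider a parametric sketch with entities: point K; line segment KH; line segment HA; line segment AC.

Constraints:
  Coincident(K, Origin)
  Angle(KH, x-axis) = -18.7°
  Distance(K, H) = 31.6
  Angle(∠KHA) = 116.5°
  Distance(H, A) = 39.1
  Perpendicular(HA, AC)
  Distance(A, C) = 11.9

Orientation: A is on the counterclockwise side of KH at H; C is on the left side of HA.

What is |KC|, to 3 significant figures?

55.7

∠KHA = 116.5°, so HA runs at -18.7° + (180° − 116.5°) = 44.8° from the x-axis; with |HA| = 39.1, A = H + 39.1·(cos 44.8°, sin 44.8°) = (57.7, 17.4). The perpendicularity gives AC at right angles to HA; with |AC| = 11.9 on the left of HA, C = A + 11.9·(-0.705, 0.710) = (49.3, 25.9). Then |KC| = |C − K| = 55.7.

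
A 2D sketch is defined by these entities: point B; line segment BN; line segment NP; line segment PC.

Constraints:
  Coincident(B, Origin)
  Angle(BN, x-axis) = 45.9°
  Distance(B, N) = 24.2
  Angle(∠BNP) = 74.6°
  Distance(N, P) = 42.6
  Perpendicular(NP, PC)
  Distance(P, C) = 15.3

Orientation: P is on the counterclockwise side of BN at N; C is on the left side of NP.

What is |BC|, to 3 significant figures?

37.1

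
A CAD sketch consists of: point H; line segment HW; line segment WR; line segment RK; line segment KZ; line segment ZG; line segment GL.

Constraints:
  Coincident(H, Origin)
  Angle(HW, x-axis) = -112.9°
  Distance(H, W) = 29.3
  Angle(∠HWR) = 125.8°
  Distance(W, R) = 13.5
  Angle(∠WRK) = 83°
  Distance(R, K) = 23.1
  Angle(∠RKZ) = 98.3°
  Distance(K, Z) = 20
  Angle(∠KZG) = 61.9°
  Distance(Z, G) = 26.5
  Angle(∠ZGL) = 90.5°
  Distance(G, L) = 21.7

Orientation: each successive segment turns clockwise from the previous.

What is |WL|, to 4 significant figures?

23.99

H is at the origin; HW runs at -112.9° with length 29.3, so W = (-11.40, -26.99). ∠HWR = 125.8° gives WR at -167.1° from the x-axis; with |WR| = 13.5, R = (-24.56, -30.00). ∠WRK = 83.0° gives RK at 95.90° from the x-axis; with |RK| = 23.1, K = (-26.94, -7.027). ∠RKZ = 98.3° gives KZ at 14.20° from the x-axis; with |KZ| = 20.0, Z = (-7.546, -2.121). ∠KZG = 61.9° gives ZG at -103.9° from the x-axis; with |ZG| = 26.5, G = (-13.91, -27.84). ∠ZGL = 90.5° gives GL at 166.6° from the x-axis; with |GL| = 21.7, L = (-35.02, -22.82). Then |WL| = |L − W| = 23.99.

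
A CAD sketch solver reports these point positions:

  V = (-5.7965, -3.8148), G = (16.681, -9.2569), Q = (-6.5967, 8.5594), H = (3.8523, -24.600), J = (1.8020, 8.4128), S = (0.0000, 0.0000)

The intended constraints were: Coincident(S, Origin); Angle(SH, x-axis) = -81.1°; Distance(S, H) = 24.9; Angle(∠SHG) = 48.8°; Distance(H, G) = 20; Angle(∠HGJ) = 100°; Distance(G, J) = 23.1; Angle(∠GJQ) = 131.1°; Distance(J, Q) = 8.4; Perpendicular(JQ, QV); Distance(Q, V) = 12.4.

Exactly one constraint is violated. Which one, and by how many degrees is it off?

Perpendicular(JQ, QV) — off by 4.70°.

S = (0.00, 0.00) ✓; SH at -81.10° ✓; |SH| = 24.90 ✓; ∠SHG = 48.80° ✓; |HG| = 20.00 ✓; ∠HGJ = 100.0° ✓; |GJ| = 23.10 ✓; ∠GJQ = 131.1° ✓; |JQ| = 8.400 ✓; ∠(JQ, QV) = 94.70° ✗; |QV| = 12.40 ✓.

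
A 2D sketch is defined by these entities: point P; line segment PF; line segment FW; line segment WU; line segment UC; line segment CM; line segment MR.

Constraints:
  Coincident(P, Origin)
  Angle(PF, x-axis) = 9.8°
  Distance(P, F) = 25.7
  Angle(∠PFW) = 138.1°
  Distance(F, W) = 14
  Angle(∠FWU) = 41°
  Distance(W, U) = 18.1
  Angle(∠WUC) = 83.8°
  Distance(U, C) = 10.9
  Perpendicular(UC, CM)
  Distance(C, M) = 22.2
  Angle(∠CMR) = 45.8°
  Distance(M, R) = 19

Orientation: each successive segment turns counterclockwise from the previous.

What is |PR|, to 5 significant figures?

29.525

P is at the origin; PF runs at 9.8° with length 25.7, so F = (25.325, 4.3744). ∠PFW = 138.1° gives FW at 51.700° from the x-axis; with |FW| = 14.0, W = (34.002, 15.361). ∠FWU = 41.0° gives WU at -169.30° from the x-axis; with |WU| = 18.1, U = (16.217, 12.001). ∠WUC = 83.8° gives UC at -73.100° from the x-axis; with |UC| = 10.9, C = (19.385, 1.5714). UC is perpendicular to CM, so CM runs at 16.900°; with |CM| = 22.2, M = (40.627, 8.0250). ∠CMR = 45.8° gives MR at 151.10° from the x-axis; with |MR| = 19.0, R = (23.993, 17.207). Then |PR| = |R − P| = 29.525.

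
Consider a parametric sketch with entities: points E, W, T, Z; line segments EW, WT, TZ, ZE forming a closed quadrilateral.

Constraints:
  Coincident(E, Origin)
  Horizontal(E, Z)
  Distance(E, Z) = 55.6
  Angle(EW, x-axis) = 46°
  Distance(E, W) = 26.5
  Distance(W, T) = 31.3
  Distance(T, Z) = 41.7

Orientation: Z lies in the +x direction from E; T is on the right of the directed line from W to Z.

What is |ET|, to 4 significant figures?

19.83

Checks: |WT| = 31.30 ✓; |TZ| = 41.70 ✓.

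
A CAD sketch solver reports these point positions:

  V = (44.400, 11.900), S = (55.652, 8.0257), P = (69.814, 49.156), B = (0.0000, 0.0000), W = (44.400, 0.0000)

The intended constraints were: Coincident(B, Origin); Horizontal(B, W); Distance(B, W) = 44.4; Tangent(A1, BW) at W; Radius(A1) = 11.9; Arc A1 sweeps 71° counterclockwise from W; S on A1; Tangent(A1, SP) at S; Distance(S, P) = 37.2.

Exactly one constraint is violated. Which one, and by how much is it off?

Distance(S, P) = 37.2 — off by 6.30.

B = (0.00, 0.00) ✓; B.y = 0.00, W.y = 0.00 ✓; |BW| = 44.40 ✓; ∠(VW, WB) = 90.00° ✓; |VW| = 11.90 ✓; bearing(V→S) − bearing(V→W) = 71.00° ✓; |VS| = 11.90 ✓; ∠(VS, SP) = 90.00° ✓; |SP| = 43.50 ✗.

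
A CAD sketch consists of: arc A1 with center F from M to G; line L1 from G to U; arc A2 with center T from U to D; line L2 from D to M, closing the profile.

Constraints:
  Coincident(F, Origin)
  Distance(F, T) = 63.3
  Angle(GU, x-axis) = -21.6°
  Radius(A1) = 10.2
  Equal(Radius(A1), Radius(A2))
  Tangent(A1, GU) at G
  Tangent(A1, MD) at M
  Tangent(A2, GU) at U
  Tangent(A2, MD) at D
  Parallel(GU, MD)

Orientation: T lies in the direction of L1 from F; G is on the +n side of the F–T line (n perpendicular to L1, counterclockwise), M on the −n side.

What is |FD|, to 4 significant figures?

64.12

The slot axis is L1's direction at -21.6°, so u = (cos -21.6°, sin -21.6°) = (0.9298, -0.3681) and n = (−sin -21.6°, cos -21.6°) = (0.3681, 0.9298). F is at the origin and T lies 63.3 along u from F, so T = 63.3·u = (58.85, -23.30). Tangency of A1 to both parallel lines with radius 10.2 puts G and M at F ± 10.2·n: G = (3.755, 9.484), M = (-3.755, -9.484). Equal radii place U and D the same way about T: U = T + 10.2·n = (62.61, -13.82), D = T − 10.2·n = (55.10, -32.79). Then |FD| = |D − F| = 64.12.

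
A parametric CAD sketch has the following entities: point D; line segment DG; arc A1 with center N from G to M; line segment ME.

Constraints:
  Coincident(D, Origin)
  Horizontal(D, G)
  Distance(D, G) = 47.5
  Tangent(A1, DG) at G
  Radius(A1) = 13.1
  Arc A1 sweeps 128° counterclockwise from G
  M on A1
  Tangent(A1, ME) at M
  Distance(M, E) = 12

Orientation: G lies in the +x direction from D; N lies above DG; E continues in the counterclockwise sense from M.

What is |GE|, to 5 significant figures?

30.762

On A1, G sits at bearing -90° from N; a 128° counterclockwise sweep puts M at bearing 38°, so M = N + 13.1·(cos 38°, sin 38°) = (57.823, 21.165). Tangency of A1 to ME means the radius NM is perpendicular to ME, so ME runs along (−sin 38°, cos 38°); with |ME| = 12.0, E = (50.435, 30.621). Then |GE| = |E − G| = 30.762.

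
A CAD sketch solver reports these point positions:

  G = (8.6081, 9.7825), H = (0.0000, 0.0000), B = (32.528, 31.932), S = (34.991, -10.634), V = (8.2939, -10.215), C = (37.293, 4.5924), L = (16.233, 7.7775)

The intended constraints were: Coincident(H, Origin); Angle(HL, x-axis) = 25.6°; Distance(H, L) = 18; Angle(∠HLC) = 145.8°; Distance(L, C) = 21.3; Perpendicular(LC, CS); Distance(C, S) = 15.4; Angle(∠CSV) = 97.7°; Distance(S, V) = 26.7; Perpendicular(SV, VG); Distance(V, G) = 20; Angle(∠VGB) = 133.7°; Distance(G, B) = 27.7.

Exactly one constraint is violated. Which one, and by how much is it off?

Distance(G, B) = 27.7 — off by 4.90.

H = (0.00, 0.00) ✓; HL at 25.60° ✓; |HL| = 18.00 ✓; ∠HLC = 145.8° ✓; |LC| = 21.30 ✓; ∠(LC, CS) = 90.00° ✓; |CS| = 15.40 ✓; ∠CSV = 97.70° ✓; |SV| = 26.70 ✓; ∠(SV, VG) = 90.00° ✓; |VG| = 20.00 ✓; ∠VGB = 133.7° ✓; |GB| = 32.60 ✗.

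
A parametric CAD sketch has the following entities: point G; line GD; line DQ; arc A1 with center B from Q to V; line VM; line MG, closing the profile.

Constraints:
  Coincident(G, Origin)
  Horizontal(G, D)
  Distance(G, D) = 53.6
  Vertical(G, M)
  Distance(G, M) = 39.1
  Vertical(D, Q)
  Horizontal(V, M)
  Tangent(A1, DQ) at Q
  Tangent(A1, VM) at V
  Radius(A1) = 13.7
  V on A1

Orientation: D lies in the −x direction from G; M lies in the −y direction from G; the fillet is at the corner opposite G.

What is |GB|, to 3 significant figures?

47.3

G and M share the same x with |GM| = 39.1 and M on the −y side, so M = (0.00, -39.1). The virtual corner opposite G is at (-53.6, -39.1). The tangent condition forces BQ to be normal to DQ and since A1 is tangent to VM there, BV ⟂ VM, with radius 13.7, so the center B sits 13.7 in from both sides at B = (-39.9, -25.4). Then |GB| = |B − G| = 47.3.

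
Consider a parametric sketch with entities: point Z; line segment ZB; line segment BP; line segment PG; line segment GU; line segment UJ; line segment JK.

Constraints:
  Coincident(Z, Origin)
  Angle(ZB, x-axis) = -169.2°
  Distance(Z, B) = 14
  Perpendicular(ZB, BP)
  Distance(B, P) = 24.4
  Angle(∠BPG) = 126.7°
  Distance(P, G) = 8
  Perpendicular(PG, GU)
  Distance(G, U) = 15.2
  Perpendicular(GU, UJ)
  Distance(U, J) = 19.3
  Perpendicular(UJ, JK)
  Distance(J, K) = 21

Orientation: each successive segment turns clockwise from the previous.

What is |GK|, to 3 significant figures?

20.2

Z is at the origin; ZB runs at -169.2° with length 14.0, so B = (-13.8, -2.62). ZB ⟂ BP, so BP runs at 101°; with |BP| = 24.4, P = (-18.3, 21.3). ∠BPG = 126.7° gives PG at 47.5° from the x-axis; with |PG| = 8.0, G = (-12.9, 27.2). The perpendicularity gives GU at right angles to PG, so GU runs at -42.5°; with |GU| = 15.2, U = (-1.71, 17.0). The perpendicularity gives UJ at right angles to GU, so UJ runs at -132°; with |UJ| = 19.3, J = (-14.8, 2.74). UJ is perpendicular to JK, so JK runs at 138°; with |JK| = 21.0, K = (-30.2, 16.9). Then |GK| = |K − G| = 20.2.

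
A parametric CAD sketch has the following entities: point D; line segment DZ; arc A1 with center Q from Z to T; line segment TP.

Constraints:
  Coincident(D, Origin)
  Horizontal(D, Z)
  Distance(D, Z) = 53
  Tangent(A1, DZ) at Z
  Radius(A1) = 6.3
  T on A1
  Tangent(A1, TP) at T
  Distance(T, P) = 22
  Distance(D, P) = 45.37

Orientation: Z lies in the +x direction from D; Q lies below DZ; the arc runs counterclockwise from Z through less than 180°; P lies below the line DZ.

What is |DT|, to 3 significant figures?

47.4

Checks: ∠(QZ, ZD) = 90.00° ✓; |QT| = 6.300 ✓; ∠(QT, TP) = 90.00° ✓; |TP| = 22.00 ✓; |DP| = 45.37 ✓.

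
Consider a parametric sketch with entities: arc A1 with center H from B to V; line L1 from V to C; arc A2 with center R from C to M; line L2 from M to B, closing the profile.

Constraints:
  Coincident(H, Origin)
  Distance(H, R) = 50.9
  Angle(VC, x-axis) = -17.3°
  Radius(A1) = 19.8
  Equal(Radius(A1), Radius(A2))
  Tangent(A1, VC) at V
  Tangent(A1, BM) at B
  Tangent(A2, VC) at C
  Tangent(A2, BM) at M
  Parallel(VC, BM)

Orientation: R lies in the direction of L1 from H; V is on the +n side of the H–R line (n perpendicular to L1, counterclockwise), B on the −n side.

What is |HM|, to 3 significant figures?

54.6

The slot axis is L1's direction at -17.3°, so u = (cos -17.3°, sin -17.3°) = (0.955, -0.297) and n = (−sin -17.3°, cos -17.3°) = (0.297, 0.955). H is at the origin and R lies 50.9 along u from H, so R = 50.9·u = (48.6, -15.1). Tangency of A1 to both parallel lines with radius 19.8 puts V and B at H ± 19.8·n: V = (5.89, 18.9), B = (-5.89, -18.9). Equal radii place C and M the same way about R: C = R + 19.8·n = (54.5, 3.77), M = R − 19.8·n = (42.7, -34.0). Then |HM| = |M − H| = 54.6.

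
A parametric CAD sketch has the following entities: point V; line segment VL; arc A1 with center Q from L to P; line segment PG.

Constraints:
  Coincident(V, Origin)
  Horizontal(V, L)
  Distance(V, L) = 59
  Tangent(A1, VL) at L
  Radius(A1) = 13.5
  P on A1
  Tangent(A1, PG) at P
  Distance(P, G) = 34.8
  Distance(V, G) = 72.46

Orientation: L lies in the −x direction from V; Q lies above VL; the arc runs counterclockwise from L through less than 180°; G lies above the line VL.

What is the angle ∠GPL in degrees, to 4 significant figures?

129.6°

V is at the origin; V and L share the same y with |VL| = 59.0 and L on the −x side, so L = (-59.00, 0.000). Tangency of A1 to VL means the radius QL is perpendicular to VL, so Q = L + (0, 13.5) = (-59.00, 13.50). Since QP ⟂ PG (tangency), |QG| = √(13.5² + 34.8²) = 37.33 regardless of where P sits on A1. So G lies on both circle(V, 72.46) and circle(Q, 37.33); the above-VL intersection is G = (-52.24, 50.21). P is the foot of the tangent from G: P = (-45.74, 16.02).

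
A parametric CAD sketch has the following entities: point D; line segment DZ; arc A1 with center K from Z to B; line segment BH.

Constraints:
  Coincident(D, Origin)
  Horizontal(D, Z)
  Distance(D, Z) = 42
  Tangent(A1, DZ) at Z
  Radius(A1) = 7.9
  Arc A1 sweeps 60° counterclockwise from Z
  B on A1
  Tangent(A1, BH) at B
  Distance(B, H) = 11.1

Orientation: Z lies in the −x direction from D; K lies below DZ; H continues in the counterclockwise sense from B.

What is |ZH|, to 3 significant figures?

18.4

D is at the origin; DZ is horizontal with |DZ| = 42.0 and Z on the −x side, so Z = (-42.0, 0.00). Tangency of A1 to DZ means the radius KZ is perpendicular to DZ, so K = Z + (0, -7.9) = (-42.0, -7.90). On A1, Z sits at bearing 90° from K; a 60° counterclockwise sweep puts B at bearing 150°, so B = K + 7.9·(cos 150°, sin 150°) = (-48.8, -3.95). The tangent condition forces KB to be normal to BH, so BH runs along (−sin 150°, cos 150°); with |BH| = 11.1, H = (-54.4, -13.6). Then |ZH| = |H − Z| = 18.4.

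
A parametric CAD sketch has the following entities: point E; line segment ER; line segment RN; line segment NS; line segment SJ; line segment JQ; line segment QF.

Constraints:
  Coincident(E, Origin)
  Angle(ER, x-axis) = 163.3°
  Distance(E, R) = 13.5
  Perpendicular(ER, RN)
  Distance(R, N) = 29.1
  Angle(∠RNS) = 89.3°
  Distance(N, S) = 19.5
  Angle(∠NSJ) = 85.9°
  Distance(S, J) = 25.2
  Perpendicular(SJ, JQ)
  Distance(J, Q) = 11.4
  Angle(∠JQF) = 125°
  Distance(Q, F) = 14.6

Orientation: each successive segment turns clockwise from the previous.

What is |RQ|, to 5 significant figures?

7.6477

E is at the origin; ER runs at 163.3° with length 13.5, so R = (-12.931, 3.8794). ER ⟂ RN, so RN runs at 73.300°; with |RN| = 29.1, N = (-4.5684, 31.752). ∠RNS = 89.3° gives NS at -17.400° from the x-axis; with |NS| = 19.5, S = (14.039, 25.921). ∠NSJ = 85.9° gives SJ at -111.50° from the x-axis; with |SJ| = 25.2, J = (4.8034, 2.4742). The perpendicularity gives JQ at right angles to SJ, so JQ runs at 158.50°; with |JQ| = 11.4, Q = (-5.8033, 6.6523). Then |RQ| = |Q − R| = 7.6477.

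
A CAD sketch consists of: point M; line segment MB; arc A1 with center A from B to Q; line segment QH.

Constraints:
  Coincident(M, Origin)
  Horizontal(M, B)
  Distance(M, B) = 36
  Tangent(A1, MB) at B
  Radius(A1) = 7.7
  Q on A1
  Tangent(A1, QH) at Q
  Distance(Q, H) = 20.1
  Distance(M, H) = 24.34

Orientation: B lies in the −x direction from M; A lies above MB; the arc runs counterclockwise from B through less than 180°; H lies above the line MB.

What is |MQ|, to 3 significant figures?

30.4

M is at the origin; MB is horizontal with |MB| = 36.0 and B on the −x side, so B = (-36.0, 0.00). Since A1 is tangent to MB there, AB ⟂ MB, so A = B + (0, 7.7) = (-36.0, 7.70). Since AQ ⟂ QH (tangency), |AH| = √(7.7² + 20.1²) = 21.5 regardless of where Q sits on A1. So H lies on both circle(M, 24.34) and circle(A, 21.5); the above-MB intersection is H = (-16.9, 17.6). Q is the foot of the tangent from H: Q = (-30.3, 2.57).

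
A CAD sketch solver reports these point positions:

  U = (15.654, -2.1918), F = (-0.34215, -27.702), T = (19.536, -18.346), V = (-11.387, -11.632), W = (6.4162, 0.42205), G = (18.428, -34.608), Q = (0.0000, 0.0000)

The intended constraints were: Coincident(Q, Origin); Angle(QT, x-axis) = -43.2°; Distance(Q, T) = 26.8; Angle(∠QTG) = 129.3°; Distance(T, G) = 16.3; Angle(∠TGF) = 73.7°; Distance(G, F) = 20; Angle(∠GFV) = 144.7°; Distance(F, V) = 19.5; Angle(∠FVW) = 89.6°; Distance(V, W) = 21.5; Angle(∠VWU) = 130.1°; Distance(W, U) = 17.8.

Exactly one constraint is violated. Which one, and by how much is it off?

Distance(W, U) = 17.8 — off by 8.20.

Q = (0.00, 0.00) ✓; QT at -43.20° ✓; |QT| = 26.80 ✓; ∠QTG = 129.3° ✓; |TG| = 16.30 ✓; ∠TGF = 73.70° ✓; |GF| = 20.00 ✓; ∠GFV = 144.7° ✓; |FV| = 19.50 ✓; ∠FVW = 89.60° ✓; |VW| = 21.50 ✓; ∠VWU = 130.1° ✓; |WU| = 9.600 ✗.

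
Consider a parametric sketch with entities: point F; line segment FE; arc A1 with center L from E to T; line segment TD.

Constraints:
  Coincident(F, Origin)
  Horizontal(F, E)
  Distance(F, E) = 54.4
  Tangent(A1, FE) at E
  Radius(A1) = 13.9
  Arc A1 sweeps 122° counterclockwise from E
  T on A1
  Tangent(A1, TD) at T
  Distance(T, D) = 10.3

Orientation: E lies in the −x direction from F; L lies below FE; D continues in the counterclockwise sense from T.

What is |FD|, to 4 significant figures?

67.74

F is at the origin; FE is horizontal with |FE| = 54.4 and E on the −x side, so E = (-54.40, 0.000). The tangent condition forces LE to be normal to FE, so L = E + (0, -13.9) = (-54.40, -13.90). On A1, E sits at bearing 90° from L; a 122° counterclockwise sweep puts T at bearing 212°, so T = L + 13.9·(cos 212°, sin 212°) = (-66.19, -21.27). A1 meets TD tangentially, so LT is at right angles to TD, so TD runs along (−sin 212°, cos 212°); with |TD| = 10.3, D = (-60.73, -30.00). Then |FD| = |D − F| = 67.74.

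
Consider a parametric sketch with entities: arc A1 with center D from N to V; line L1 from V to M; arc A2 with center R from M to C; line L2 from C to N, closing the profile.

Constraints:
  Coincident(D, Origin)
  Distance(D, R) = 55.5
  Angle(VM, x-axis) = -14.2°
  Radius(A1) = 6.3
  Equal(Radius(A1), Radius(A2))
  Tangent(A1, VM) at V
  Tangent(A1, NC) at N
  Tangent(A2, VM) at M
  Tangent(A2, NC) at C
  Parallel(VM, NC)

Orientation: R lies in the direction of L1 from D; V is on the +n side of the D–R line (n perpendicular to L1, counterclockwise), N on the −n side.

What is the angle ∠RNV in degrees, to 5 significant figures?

83.524°

The slot axis is L1's direction at -14.2°, so u = (cos -14.2°, sin -14.2°) = (0.96945, -0.24531) and n = (−sin -14.2°, cos -14.2°) = (0.24531, 0.96945). D is at the origin and R lies 55.5 along u from D, so R = 55.5·u = (53.804, -13.615). Tangency of A1 to both parallel lines with radius 6.3 puts V and N at D ± 6.3·n: V = (1.5454, 6.1075), N = (-1.5454, -6.1075). Then cos ∠RNV = NR·NV / (|NR||NV|), giving 83.524°.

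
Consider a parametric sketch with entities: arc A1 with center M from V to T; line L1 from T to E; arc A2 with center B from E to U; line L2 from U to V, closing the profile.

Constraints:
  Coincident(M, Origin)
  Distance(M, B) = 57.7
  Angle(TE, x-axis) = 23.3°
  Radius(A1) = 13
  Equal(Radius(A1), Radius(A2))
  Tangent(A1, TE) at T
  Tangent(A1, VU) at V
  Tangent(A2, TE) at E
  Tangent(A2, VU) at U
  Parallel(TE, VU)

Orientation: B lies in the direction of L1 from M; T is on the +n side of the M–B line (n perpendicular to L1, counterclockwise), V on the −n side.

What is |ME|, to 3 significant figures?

59.1

Tangency of A1 to both parallel lines with radius 13.0 puts T and V at M ± 13.0·n: T = (-5.14, 11.9), V = (5.14, -11.9). Equal radii place E and U the same way about B: E = B + 13.0·n = (47.9, 34.8), U = B − 13.0·n = (58.1, 10.9). Then |ME| = |E − M| = 59.1.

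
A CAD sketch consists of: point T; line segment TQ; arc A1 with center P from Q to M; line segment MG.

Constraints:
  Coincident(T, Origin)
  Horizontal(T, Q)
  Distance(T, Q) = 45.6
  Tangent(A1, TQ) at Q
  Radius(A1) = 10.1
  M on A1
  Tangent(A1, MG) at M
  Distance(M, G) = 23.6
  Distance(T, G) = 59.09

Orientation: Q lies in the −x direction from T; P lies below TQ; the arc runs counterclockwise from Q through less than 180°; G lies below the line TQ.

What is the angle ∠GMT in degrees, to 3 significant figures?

83.9°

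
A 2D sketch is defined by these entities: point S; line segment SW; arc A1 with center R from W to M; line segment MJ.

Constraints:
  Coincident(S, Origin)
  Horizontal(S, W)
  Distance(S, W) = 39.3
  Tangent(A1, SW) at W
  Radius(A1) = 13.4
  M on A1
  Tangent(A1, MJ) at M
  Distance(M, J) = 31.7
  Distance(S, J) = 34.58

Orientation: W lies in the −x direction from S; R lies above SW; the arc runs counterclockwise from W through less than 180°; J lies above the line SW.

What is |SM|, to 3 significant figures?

28.7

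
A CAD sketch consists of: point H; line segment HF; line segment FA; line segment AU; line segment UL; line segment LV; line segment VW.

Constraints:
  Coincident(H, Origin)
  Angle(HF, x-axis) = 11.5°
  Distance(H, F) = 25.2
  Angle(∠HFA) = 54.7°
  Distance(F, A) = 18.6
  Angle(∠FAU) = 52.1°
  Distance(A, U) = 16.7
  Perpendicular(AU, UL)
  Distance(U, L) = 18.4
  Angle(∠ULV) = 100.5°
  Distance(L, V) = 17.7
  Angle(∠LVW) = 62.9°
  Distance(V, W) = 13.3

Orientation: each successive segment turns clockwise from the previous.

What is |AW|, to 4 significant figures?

9.404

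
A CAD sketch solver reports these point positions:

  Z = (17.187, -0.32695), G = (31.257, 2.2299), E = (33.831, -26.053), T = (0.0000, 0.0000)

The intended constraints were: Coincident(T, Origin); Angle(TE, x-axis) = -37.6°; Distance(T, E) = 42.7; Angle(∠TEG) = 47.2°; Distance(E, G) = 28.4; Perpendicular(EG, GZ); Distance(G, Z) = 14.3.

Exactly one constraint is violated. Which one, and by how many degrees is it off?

Perpendicular(EG, GZ) — off by 5.10°.

T = (0.00, 0.00) ✓; TE at -37.60° ✓; |TE| = 42.70 ✓; ∠TEG = 47.20° ✓; |EG| = 28.40 ✓; ∠(EG, GZ) = 95.10° ✗; |GZ| = 14.30 ✓.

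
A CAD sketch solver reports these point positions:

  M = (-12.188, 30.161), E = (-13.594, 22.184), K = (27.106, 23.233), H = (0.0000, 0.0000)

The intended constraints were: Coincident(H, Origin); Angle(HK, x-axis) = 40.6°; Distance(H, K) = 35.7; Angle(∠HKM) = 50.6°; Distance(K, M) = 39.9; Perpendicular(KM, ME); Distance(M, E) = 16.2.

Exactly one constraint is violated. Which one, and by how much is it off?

Distance(M, E) = 16.2 — off by 8.10.

H = (0.00, 0.00) ✓; HK at 40.60° ✓; |HK| = 35.70 ✓; ∠HKM = 50.60° ✓; |KM| = 39.90 ✓; ∠(KM, ME) = 90.00° ✓; |ME| = 8.100 ✗.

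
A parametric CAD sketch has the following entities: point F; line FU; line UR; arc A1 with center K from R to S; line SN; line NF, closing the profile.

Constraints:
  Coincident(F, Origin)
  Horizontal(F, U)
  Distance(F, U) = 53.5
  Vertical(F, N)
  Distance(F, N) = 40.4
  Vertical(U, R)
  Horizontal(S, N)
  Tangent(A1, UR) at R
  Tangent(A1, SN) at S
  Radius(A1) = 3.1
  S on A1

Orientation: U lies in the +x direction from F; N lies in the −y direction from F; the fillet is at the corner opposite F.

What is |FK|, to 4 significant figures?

62.70

F is at the origin; F and U share the same y with |FU| = 53.5 and U on the +x side, so U = (53.50, 0.000). FN is vertical with |FN| = 40.4 and N on the −y side, so N = (0.000, -40.40). The virtual corner opposite F is at (53.50, -40.40). A1 meets UR tangentially, so KR is at right angles to UR and the tangent condition forces KS to be normal to SN, with radius 3.1, so the center K sits 3.1 in from both sides at K = (50.40, -37.30). Then |FK| = |K − F| = 62.70.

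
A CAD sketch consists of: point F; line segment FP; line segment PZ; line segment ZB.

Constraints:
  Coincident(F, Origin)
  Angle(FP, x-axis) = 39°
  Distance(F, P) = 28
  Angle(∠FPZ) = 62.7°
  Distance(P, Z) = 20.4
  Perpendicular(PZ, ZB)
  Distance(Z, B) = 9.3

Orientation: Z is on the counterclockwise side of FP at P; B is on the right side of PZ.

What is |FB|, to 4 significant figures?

35.01

F is at the origin; FP runs at 39.0° with length 28.0, so P = 28.0·(cos 39.0°, sin 39.0°) = (21.76, 17.62). ∠FPZ = 62.7°, so PZ runs at 39.0° + (180° − 62.7°) = 156.3° from the x-axis; with |PZ| = 20.4, Z = P + 20.4·(cos 156.3°, sin 156.3°) = (3.081, 25.82). PZ ⟂ ZB; with |ZB| = 9.3 on the right of PZ, B = Z + 9.3·(0.4019, 0.9157) = (6.819, 34.34). Then |FB| = |B − F| = 35.01.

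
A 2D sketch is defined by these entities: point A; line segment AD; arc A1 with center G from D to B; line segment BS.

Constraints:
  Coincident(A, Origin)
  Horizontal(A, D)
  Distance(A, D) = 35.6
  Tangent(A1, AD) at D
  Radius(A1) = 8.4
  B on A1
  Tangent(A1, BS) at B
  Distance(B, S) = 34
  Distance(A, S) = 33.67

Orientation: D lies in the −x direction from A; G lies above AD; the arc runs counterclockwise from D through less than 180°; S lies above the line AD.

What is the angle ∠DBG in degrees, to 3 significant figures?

61.7°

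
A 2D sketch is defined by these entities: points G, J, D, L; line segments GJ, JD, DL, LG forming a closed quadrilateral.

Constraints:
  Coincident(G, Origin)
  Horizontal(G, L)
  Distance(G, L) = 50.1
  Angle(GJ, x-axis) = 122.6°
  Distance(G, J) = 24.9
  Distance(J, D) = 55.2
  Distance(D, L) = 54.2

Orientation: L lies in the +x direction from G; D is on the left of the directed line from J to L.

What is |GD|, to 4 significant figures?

60.85

Checks: |GL| = 50.10 ✓; |GJ| = 24.90 ✓; |JD| = 55.20 ✓; |DL| = 54.20 ✓.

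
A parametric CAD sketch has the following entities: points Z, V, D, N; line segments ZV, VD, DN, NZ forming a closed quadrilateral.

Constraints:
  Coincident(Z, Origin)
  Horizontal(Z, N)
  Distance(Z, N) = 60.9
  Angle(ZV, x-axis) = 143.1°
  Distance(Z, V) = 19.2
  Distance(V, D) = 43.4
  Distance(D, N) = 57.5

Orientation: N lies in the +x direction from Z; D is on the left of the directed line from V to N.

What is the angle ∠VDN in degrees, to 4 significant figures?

98.73°

Z is at the origin; ZN is horizontal with |ZN| = 60.9 and N in +x, so N = (60.9, 0). ZV runs at 143.1° with |ZV| = 19.2, so V = (-15.35, 11.53). D is determined by |VD| = 43.4 and |DN| = 57.5 together: it lies at the intersection of circle(V, 43.4) and circle(N, 57.5). With |VN| = 77.12, the foot of the radical line on VN is 29.34 from V and the perpendicular offset is √(43.4² − 29.34²) = 31.98. Taking the left-of-VN solution: D = (18.43, 38.77).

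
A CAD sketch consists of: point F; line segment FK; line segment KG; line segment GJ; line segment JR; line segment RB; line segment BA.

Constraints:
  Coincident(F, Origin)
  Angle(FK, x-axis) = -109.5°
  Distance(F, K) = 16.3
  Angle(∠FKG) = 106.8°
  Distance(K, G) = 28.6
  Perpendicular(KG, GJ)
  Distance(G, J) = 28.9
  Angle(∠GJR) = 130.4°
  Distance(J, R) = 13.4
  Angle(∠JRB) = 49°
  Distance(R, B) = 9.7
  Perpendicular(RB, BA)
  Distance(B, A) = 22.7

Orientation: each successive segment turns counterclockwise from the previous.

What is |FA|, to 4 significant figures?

47.58

F is at the origin; FK runs at -109.5° with length 16.3, so K = (-5.441, -15.37). ∠FKG = 106.8° gives KG at -36.30° from the x-axis; with |KG| = 28.6, G = (17.61, -32.30). KG ⟂ GJ, so GJ runs at 53.70°; with |GJ| = 28.9, J = (34.72, -9.005). ∠GJR = 130.4° gives JR at 103.3° from the x-axis; with |JR| = 13.4, R = (31.64, 4.035). ∠JRB = 49.0° gives RB at -125.7° from the x-axis; with |RB| = 9.7, B = (25.97, -3.842). RB is perpendicular to BA, so BA runs at -35.70°; with |BA| = 22.7, A = (44.41, -17.09). Then |FA| = |A − F| = 47.58.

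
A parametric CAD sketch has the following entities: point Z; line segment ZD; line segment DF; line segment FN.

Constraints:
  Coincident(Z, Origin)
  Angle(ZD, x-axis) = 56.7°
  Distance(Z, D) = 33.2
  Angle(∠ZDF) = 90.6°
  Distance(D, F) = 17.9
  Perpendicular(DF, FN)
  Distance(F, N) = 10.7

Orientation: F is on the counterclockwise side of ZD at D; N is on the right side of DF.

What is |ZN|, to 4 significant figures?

47.54

Z is at the origin; ZD runs at 56.7° with length 33.2, so D = 33.2·(cos 56.7°, sin 56.7°) = (18.23, 27.75). ∠ZDF = 90.6°, so DF runs at 56.7° + (180° − 90.6°) = 146.1° from the x-axis; with |DF| = 17.9, F = D + 17.9·(cos 146.1°, sin 146.1°) = (3.370, 37.73). DF is perpendicular to FN; with |FN| = 10.7 on the right of DF, N = F + 10.7·(0.5577, 0.8300) = (9.338, 46.61). Then |ZN| = |N − Z| = 47.54.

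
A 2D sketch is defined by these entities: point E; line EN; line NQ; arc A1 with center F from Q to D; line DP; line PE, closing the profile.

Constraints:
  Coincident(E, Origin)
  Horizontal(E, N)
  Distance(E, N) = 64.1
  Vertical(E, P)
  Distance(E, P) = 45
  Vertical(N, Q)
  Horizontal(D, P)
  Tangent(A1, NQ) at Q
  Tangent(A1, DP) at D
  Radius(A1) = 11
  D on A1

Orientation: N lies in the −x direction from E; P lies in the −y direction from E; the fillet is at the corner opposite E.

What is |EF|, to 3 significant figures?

63.1

EP is vertical with |EP| = 45.0 and P on the −y side, so P = (0.00, -45.0). The virtual corner opposite E is at (-64.1, -45.0). Since A1 is tangent to NQ there, FQ ⟂ NQ and A1 meets DP tangentially, so FD is at right angles to DP, with radius 11.0, so the center F sits 11.0 in from both sides at F = (-53.1, -34.0). Then |EF| = |F − E| = 63.1.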